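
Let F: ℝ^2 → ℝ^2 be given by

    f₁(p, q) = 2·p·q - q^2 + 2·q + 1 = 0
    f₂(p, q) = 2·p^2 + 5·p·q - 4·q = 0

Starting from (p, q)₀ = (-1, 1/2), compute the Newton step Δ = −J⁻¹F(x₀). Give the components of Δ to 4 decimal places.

(-0.8810, -0.1310)

At (-1, 1/2): F = (0.7500, -2.5000).
Jacobian J = [[2·q, 2·p - 2·q + 2], [4·p + 5·q, 5·p - 4]].
At the point, J = [[1.0000, -1.0000], [-1.5000, -9.0000]] (det J = -10.5000).
Solving J·Δ = −F gives Δ = (-0.8810, -0.1310).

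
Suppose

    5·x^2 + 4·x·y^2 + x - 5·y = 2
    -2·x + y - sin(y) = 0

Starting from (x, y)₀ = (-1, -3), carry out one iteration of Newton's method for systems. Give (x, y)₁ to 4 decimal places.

(-0.7657, -2.3329)

At (-1, -3): F = (-19.0000, -0.858880).
Jacobian J = [[10·x + 4·y^2 + 1, 8·x·y - 5], [-2, -cos(y) + 1]].
At the point, J = [[27.0000, 19.0000], [-2.0000, 1.989992]] (det J = 91.729797).
Solving J·Δ = −F gives Δ = (0.2343, 0.6671).
Then the next iterate is (x, y)₁ = (-0.7657, -2.3329).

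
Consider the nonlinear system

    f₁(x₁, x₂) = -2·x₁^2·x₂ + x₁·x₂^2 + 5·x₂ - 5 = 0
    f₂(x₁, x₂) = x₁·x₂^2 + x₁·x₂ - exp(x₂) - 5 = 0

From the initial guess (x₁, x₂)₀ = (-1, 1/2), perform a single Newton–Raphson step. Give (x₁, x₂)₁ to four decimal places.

(1.9332, -0.9248)

At (-1, 1/2): F = (-3.7500, -7.398721).
Jacobian J = [[-4·x₁·x₂ + x₂^2, -2·x₁^2 + 2·x₁·x₂ + 5], [x₂^2 + x₂, 2·x₁·x₂ + x₁ - exp(x₂)]].
At the point, J = [[2.2500, 2.0000], [0.7500, -3.648721]] (det J = -9.709623).
Solving J·Δ = −F gives Δ = (2.9332, -1.4248).
Then the next iterate is (x₁, x₂)₁ = (1.9332, -0.9248).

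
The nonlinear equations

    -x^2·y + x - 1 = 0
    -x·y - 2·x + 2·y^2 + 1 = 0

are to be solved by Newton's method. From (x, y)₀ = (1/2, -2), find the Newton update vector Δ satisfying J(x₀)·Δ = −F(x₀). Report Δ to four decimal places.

At (1/2, -2): F = (0.0000, 9.0000).
Jacobian J = [[-2·x·y + 1, -x^2], [-y - 2, -x + 4·y]].
At the point, J = [[3.0000, -0.2500], [0.0000, -8.5000]] (det J = -25.5000).
Solving J·Δ = −F gives Δ = (0.0882, 1.0588).

(0.0882, 1.0588)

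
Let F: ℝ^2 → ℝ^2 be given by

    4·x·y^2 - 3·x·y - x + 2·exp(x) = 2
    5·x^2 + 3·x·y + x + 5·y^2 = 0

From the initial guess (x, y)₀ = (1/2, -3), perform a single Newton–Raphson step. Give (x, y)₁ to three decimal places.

At (1/2, -3): F = (23.29744, 42.250).
Jacobian J = [[4·y^2 - 3·y + 2·exp(x) - 1, 8·x·y - 3·x], [10·x + 3·y + 1, 3·x + 10·y]].
At the point, J = [[47.29744, -13.500], [-3.000, -28.500]] (det J = -1388.47711).
Solving J·Δ = −F gives Δ = (-0.067, 1.490).
Then the next iterate is (x, y)₁ = (0.433, -1.510).

(0.433, -1.510)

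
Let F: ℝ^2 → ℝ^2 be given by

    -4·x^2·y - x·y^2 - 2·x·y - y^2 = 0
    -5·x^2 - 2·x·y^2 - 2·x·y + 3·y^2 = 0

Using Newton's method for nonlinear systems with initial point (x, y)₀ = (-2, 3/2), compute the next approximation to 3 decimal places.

(-1.350, 1.105)

At (-2, 3/2): F = (-15.750, 1.750).
Jacobian J = [[-8·x·y - y^2 - 2·y, -4·x^2 - 2·x·y - 2·x - 2·y], [-10·x - 2·y^2 - 2·y, -4·x·y - 2·x + 6·y]].
At the point, J = [[18.750, -9.000], [12.500, 25.000]] (det J = 581.250).
Solving J·Δ = −F gives Δ = (0.650, -0.395).
Then the next iterate is (x, y)₁ = (-1.350, 1.105).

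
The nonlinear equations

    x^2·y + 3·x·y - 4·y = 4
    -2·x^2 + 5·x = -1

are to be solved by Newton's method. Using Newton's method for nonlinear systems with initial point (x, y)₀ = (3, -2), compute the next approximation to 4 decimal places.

At (3, -2): F = (-32.0000, -2.0000).
Jacobian J = [[2·x·y + 3·y, x^2 + 3·x - 4], [-4·x + 5, 0]].
At the point, J = [[-18.0000, 14.0000], [-7.0000, 0.0000]] (det J = 98.0000).
Solving J·Δ = −F gives Δ = (-0.2857, 1.9184).
Then the next iterate is (x, y)₁ = (2.7143, -0.0816).

(2.7143, -0.0816)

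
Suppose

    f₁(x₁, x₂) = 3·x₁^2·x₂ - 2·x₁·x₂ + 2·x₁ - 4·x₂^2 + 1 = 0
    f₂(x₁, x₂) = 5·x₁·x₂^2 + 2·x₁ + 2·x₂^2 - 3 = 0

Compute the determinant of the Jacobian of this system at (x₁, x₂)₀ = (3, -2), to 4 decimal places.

1226.0000

J = [[6·x₁·x₂ - 2·x₂ + 2, 3·x₁^2 - 2·x₁ - 8·x₂], [5·x₂^2 + 2, 10·x₁·x₂ + 4·x₂]].
At the point, J = [[-30.0000, 37.0000], [22.0000, -68.0000]].
det J = 1226.0000.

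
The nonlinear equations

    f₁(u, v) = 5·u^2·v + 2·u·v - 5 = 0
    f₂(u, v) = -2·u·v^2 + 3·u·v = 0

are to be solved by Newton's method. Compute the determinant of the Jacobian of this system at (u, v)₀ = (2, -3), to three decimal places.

-1332.000

J = [[10·u·v + 2·v, 5·u^2 + 2·u], [-2·v^2 + 3·v, -4·u·v + 3·u]].
At the point, J = [[-66.000, 24.000], [-27.000, 30.000]].
det J = -1332.000.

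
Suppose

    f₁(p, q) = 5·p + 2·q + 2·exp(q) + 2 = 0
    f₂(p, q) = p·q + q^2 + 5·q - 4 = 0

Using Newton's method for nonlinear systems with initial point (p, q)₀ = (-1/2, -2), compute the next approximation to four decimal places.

(-3.1020, 5.5921)

At (-1/2, -2): F = (-4.229329, -9.0000).
Jacobian J = [[5, 2·exp(q) + 2], [q, p + 2·q + 5]].
At the point, J = [[5.0000, 2.270671], [-2.0000, 0.5000]] (det J = 7.041341).
Solving J·Δ = −F gives Δ = (-2.6020, 7.5921).
Then the next iterate is (p, q)₁ = (-3.1020, 5.5921).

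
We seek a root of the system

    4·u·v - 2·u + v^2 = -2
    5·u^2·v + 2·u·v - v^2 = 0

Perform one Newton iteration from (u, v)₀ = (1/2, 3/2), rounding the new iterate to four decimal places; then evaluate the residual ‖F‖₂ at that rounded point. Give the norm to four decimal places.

At (1/2, 3/2): F = (6.2500, 1.1250).
Jacobian J = [[4·v - 2, 4·u + 2·v], [10·u·v + 2·v, 5·u^2 + 2·u - 2·v]].
At the point, J = [[4.0000, 5.0000], [10.5000, -0.7500]] (det J = -55.5000).
Solving J·Δ = −F gives Δ = (-0.1858, -1.1014).
Then the next iterate is (u, v)₁ = (0.3142, 0.3986).
Re-evaluating at (0.3142, 0.3986): F = (2.031442, 0.288351), so ‖F‖₂ = 2.0518.

2.0518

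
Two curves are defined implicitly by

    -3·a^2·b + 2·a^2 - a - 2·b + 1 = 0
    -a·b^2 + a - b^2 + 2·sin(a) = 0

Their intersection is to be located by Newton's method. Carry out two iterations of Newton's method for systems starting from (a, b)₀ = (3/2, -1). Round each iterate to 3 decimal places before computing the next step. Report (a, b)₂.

(-0.193, -0.719)

At (3/2, -1): F = (12.750, 0.99499).
Jacobian J = [[-6·a·b + 4·a - 1, -3·a^2 - 2], [-b^2 + 2·cos(a) + 1, -2·a·b - 2·b]].
At the point, J = [[14.000, -8.750], [0.14147, 5.000]] (det J = 71.23790).
Solving J·Δ = −F gives Δ = (-1.017, -0.170).
Then the next iterate is (a, b)₁ = (0.483, -1.170).
Round to (0.483, -1.170) and repeat: F = (4.14242, -0.61820), J = [[4.32266, -2.69987], [1.40231, 3.47022]].
Δ = (-0.676, 0.451), so (a, b)₂ = (-0.193, -0.719).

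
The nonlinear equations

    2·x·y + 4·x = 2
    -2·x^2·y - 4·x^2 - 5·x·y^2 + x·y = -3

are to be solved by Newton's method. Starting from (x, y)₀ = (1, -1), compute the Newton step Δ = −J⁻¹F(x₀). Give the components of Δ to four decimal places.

At (1, -1): F = (0.0000, -5.0000).
Jacobian J = [[2·y + 4, 2·x], [-4·x·y - 8·x - 5·y^2 + y, -2·x^2 - 10·x·y + x]].
At the point, J = [[2.0000, 2.0000], [-10.0000, 9.0000]] (det J = 38.0000).
Solving J·Δ = −F gives Δ = (-0.2632, 0.2632).

(-0.2632, 0.2632)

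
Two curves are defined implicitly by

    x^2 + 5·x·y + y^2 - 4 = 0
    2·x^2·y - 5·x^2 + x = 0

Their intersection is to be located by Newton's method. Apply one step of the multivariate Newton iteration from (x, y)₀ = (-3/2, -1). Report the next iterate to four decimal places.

At (-3/2, -1): F = (6.7500, -17.2500).
Jacobian J = [[2·x + 5·y, 5·x + 2·y], [4·x·y - 10·x + 1, 2·x^2]].
At the point, J = [[-8.0000, -9.5000], [22.0000, 4.5000]] (det J = 173.0000).
Solving J·Δ = −F gives Δ = (0.7717, 0.0607).
Then the next iterate is (x, y)₁ = (-0.7283, -0.9393).

(-0.7283, -0.9393)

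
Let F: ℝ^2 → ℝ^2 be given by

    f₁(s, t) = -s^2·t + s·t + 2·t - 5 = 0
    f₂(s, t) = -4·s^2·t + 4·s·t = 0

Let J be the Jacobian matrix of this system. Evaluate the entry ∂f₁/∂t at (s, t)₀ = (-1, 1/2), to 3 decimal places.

0.000

∂f₁/∂t = -s^2 + s + 2.
At (-1, 1/2) this is 0.000.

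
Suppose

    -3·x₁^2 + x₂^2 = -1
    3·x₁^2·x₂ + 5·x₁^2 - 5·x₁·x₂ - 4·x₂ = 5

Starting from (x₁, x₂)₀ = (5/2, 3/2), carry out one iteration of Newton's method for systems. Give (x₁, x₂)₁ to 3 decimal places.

At (5/2, 3/2): F = (-15.500, 29.625).
Jacobian J = [[-6·x₁, 2·x₂], [6·x₁·x₂ + 10·x₁ - 5·x₂, 3·x₁^2 - 5·x₁ - 4]].
At the point, J = [[-15.000, 3.000], [40.000, 2.250]] (det J = -153.750).
Solving J·Δ = −F gives Δ = (-0.805, 1.142).
Then the next iterate is (x₁, x₂)₁ = (1.695, 2.642).

(1.695, 2.642)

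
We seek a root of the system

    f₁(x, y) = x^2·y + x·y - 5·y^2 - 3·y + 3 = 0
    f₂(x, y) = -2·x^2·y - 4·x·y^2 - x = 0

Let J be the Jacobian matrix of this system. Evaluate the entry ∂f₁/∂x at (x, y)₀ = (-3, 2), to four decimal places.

∂f₁/∂x = 2·x·y + y.
At (-3, 2) this is -10.0000.

-10.0000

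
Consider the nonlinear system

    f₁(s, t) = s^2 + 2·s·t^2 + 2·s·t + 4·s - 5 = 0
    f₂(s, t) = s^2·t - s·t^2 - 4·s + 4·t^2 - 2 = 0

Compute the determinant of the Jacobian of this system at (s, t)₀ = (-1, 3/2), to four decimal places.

78.0000

J = [[2·s + 2·t^2 + 2·t + 4, 4·s·t + 2·s], [2·s·t - t^2 - 4, s^2 - 2·s·t + 8·t]].
At the point, J = [[9.5000, -8.0000], [-9.2500, 16.0000]].
det J = 78.0000.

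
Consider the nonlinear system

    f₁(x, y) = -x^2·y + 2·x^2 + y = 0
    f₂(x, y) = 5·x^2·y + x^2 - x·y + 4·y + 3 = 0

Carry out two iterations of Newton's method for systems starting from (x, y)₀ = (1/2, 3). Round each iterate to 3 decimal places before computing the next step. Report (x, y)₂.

(0.505, -0.683)

At (1/2, 3): F = (2.750, 17.500).
Jacobian J = [[-2·x·y + 4·x, -x^2 + 1], [10·x·y + 2·x - y, 5·x^2 - x + 4]].
At the point, J = [[-1.000, 0.750], [13.000, 4.750]] (det J = -14.500).
Solving J·Δ = −F gives Δ = (-0.004, -3.672).
Then the next iterate is (x, y)₁ = (0.496, -0.672).
Round to (0.496, -0.672) and repeat: F = (-0.01465, 0.06471), J = [[2.65062, 0.75398], [-1.66912, 4.73408]].
Δ = (0.009, -0.011), so (x, y)₂ = (0.505, -0.683).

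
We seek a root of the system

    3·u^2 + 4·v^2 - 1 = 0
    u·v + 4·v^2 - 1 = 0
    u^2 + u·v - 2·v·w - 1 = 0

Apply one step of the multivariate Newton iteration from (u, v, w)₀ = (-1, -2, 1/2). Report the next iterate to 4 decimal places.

(-0.5143, -1.0571, 0.4571)

At (-1, -2, 1/2): F = (18.0000, 17.0000, 4.0000).
Jacobian J = [[6·u, 8·v, 0], [v, u + 8·v, 0], [2·u + v, u - 2·w, -2·v]].
At the point, J = [[-6.0000, -16.0000, 0.0000], [-2.0000, -17.0000, 0.0000], [-4.0000, -2.0000, 4.0000]] (det J = 280.0000).
Solving J·Δ = −F gives Δ = (0.4857, 0.9429, -0.0429).
Then the next iterate is (u, v, w)₁ = (-0.5143, -1.0571, 0.4571).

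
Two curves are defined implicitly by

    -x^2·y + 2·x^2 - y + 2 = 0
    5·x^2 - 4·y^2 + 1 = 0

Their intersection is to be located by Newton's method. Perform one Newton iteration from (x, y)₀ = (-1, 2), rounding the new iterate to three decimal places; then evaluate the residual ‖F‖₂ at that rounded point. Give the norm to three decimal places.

At (-1, 2): F = (0.000, -10.000).
Jacobian J = [[-2·x·y + 4·x, -x^2 - 1], [10·x, -8·y]].
At the point, J = [[0.000, -2.000], [-10.000, -16.000]] (det J = -20.000).
Solving J·Δ = −F gives Δ = (-1.000, 0.000).
Then the next iterate is (x, y)₁ = (-2.000, 2.000).
Re-evaluating at (-2.000, 2.000): F = (0.000, 5.000), so ‖F‖₂ = 5.000.

5.000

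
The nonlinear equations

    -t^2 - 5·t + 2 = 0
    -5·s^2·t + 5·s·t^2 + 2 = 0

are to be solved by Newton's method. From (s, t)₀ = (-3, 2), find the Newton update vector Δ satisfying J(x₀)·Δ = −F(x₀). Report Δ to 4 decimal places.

At (-3, 2): F = (-12.0000, -148.0000).
Jacobian J = [[0, -2·t - 5], [-10·s·t + 5·t^2, -5·s^2 + 10·s·t]].
At the point, J = [[0.0000, -9.0000], [80.0000, -105.0000]] (det J = 720.0000).
Solving J·Δ = −F gives Δ = (0.1000, -1.3333).

(0.1000, -1.3333)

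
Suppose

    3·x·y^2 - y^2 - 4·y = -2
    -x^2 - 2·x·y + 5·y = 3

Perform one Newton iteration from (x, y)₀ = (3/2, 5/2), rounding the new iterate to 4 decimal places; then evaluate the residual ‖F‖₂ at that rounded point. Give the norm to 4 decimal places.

3.8871

At (3/2, 5/2): F = (13.8750, -0.2500).
Jacobian J = [[3·y^2, 6·x·y - 2·y - 4], [-2·x - 2·y, -2·x + 5]].
At the point, J = [[18.7500, 13.5000], [-8.0000, 2.0000]] (det J = 145.5000).
Solving J·Δ = −F gives Δ = (-0.2139, -0.7307).
Then the next iterate is (x, y)₁ = (1.2861, 1.7693).
Re-evaluating at (1.2861, 1.7693): F = (3.870487, -0.358547), so ‖F‖₂ = 3.8871.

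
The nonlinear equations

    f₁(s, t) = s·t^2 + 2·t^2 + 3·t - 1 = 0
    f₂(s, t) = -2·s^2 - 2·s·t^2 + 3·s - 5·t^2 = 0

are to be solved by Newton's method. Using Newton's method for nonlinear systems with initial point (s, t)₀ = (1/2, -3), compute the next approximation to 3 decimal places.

(2.050, -0.796)

At (1/2, -3): F = (12.500, -53.000).
Jacobian J = [[t^2, 2·s·t + 4·t + 3], [-4·s - 2·t^2 + 3, -4·s·t - 10·t]].
At the point, J = [[9.000, -12.000], [-17.000, 36.000]] (det J = 120.000).
Solving J·Δ = −F gives Δ = (1.550, 2.204).
Then the next iterate is (s, t)₁ = (2.050, -0.796).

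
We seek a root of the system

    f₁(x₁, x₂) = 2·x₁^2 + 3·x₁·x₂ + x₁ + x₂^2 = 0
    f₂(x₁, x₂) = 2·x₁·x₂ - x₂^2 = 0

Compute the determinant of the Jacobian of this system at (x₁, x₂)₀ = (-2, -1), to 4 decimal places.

J = [[4·x₁ + 3·x₂ + 1, 3·x₁ + 2·x₂], [2·x₂, 2·x₁ - 2·x₂]].
At the point, J = [[-10.0000, -8.0000], [-2.0000, -2.0000]].
det J = 4.0000.

4.0000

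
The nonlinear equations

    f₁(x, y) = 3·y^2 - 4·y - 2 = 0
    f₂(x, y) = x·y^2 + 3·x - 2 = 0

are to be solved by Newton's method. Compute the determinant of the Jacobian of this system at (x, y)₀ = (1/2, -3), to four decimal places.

J = [[0, 6·y - 4], [y^2 + 3, 2·x·y]].
At the point, J = [[0.0000, -22.0000], [12.0000, -3.0000]].
det J = 264.0000.

264.0000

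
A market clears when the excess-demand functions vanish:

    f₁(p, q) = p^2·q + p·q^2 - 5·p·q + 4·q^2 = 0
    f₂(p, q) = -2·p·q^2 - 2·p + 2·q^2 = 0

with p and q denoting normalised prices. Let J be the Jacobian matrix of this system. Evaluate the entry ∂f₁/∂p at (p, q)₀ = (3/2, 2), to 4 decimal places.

∂f₁/∂p = 2·p·q + q^2 - 5·q.
At (3/2, 2) this is 0.0000.

0.0000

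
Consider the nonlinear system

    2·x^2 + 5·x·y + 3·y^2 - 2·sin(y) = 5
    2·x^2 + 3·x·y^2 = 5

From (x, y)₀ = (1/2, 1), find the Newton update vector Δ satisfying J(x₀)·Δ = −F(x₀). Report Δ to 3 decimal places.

At (1/2, 1): F = (-0.68294, -3.000).
Jacobian J = [[4·x + 5·y, 5·x + 6·y - 2·cos(y)], [4·x + 3·y^2, 6·x·y]].
At the point, J = [[7.000, 7.41940], [5.000, 3.000]] (det J = -16.09698).
Solving J·Δ = −F gives Δ = (1.255, -1.092).

(1.255, -1.092)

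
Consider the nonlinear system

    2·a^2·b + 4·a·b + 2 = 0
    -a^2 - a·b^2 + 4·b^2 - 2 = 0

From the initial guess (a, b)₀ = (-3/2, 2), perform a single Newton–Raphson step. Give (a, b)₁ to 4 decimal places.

(-1.4483, 1.1955)

At (-3/2, 2): F = (-1.0000, 17.7500).
Jacobian J = [[4·a·b + 4·b, 2·a^2 + 4·a], [-2·a - b^2, -2·a·b + 8·b]].
At the point, J = [[-4.0000, -1.5000], [-1.0000, 22.0000]] (det J = -89.5000).
Solving J·Δ = −F gives Δ = (0.0517, -0.8045).
Then the next iterate is (a, b)₁ = (-1.4483, 1.1955).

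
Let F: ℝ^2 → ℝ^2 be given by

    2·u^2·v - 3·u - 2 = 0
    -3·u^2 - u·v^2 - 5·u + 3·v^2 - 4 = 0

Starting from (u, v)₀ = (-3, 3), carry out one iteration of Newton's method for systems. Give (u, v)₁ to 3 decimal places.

(-1.976, 1.831)

At (-3, 3): F = (61.000, 38.000).
Jacobian J = [[4·u·v - 3, 2·u^2], [-6·u - v^2 - 5, -2·u·v + 6·v]].
At the point, J = [[-39.000, 18.000], [4.000, 36.000]] (det J = -1476.000).
Solving J·Δ = −F gives Δ = (1.024, -1.169).
Then the next iterate is (u, v)₁ = (-1.976, 1.831).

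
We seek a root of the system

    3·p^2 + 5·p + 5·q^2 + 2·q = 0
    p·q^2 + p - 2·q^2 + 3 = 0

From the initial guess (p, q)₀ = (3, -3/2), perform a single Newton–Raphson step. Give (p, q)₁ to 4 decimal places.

At (3, -3/2): F = (50.2500, 8.2500).
Jacobian J = [[6·p + 5, 10·q + 2], [q^2 + 1, 2·p·q - 4·q]].
At the point, J = [[23.0000, -13.0000], [3.2500, -3.0000]] (det J = -26.7500).
Solving J·Δ = −F gives Δ = (-1.6262, 0.9883).
Then the next iterate is (p, q)₁ = (1.3738, -0.5117).

(1.3738, -0.5117)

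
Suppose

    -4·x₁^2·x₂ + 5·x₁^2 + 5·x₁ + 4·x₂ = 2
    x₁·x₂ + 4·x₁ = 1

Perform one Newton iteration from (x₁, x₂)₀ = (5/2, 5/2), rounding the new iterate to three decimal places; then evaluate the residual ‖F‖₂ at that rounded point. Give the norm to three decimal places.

At (5/2, 5/2): F = (-10.750, 15.250).
Jacobian J = [[-8·x₁·x₂ + 10·x₁ + 5, -4·x₁^2 + 4], [x₂ + 4, x₁]].
At the point, J = [[-20.000, -21.000], [6.500, 2.500]] (det J = 86.500).
Solving J·Δ = −F gives Δ = (-3.392, 2.718).
Then the next iterate is (x₁, x₂)₁ = (-0.892, 5.218).
Re-evaluating at (-0.892, 5.218): F = (1.78322, -9.22246), so ‖F‖₂ = 9.393.

9.393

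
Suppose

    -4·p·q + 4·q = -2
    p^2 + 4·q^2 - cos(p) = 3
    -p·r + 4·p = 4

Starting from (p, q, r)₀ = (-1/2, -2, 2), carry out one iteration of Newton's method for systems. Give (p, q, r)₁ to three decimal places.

(0.220, -1.293, 9.120)

At (-1/2, -2, 2): F = (-10.000, 12.37242, -5.000).
Jacobian J = [[-4·q, -4·p + 4, 0], [2·p + sin(p), 8·q, 0], [-r + 4, 0, -p]].
At the point, J = [[8.000, 6.000, 0.000], [-1.47943, -16.000, 0.000], [2.000, 0.000, 0.500]] (det J = -59.56172).
Solving J·Δ = −F gives Δ = (0.720, 0.707, 7.120).
Then the next iterate is (p, q, r)₁ = (0.220, -1.293, 9.120).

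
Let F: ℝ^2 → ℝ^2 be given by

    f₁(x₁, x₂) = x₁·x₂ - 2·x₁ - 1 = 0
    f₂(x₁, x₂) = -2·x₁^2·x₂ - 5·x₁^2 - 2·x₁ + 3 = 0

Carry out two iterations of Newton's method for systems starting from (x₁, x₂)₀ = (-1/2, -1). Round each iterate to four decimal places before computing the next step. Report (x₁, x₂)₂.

(-0.9852, 1.5200)

At (-1/2, -1): F = (0.5000, 3.2500).
Jacobian J = [[x₂ - 2, x₁], [-4·x₁·x₂ - 10·x₁ - 2, -2·x₁^2]].
At the point, J = [[-3.0000, -0.5000], [1.0000, -0.5000]] (det J = 2.0000).
Solving J·Δ = −F gives Δ = (-0.6875, 5.1250).
Then the next iterate is (x₁, x₂)₁ = (-1.1875, 4.1250).
Round to (-1.1875, 4.1250) and repeat: F = (-3.523438, -13.309570), J = [[2.1250, -1.1875], [29.468750, -2.820312]].
Δ = (0.2023, -2.6050), so (x₁, x₂)₂ = (-0.9852, 1.5200).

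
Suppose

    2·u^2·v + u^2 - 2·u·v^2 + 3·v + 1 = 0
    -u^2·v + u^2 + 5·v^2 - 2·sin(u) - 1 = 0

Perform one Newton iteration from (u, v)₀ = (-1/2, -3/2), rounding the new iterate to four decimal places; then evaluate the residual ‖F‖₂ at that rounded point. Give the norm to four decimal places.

4.0191

At (-1/2, -3/2): F = (-1.7500, 11.833851).
Jacobian J = [[4·u·v + 2·u - 2·v^2, 2·u^2 - 4·u·v + 3], [-2·u·v + 2·u - 2·cos(u), -u^2 + 10·v]].
At the point, J = [[-2.5000, 0.5000], [-4.255165, -15.2500]] (det J = 40.252583).
Solving J·Δ = −F gives Δ = (-0.5160, 0.9200).
Then the next iterate is (u, v)₁ = (-1.0160, -0.5800).
Re-evaluating at (-1.0160, -0.5800): F = (-0.221596, 4.012980), so ‖F‖₂ = 4.0191.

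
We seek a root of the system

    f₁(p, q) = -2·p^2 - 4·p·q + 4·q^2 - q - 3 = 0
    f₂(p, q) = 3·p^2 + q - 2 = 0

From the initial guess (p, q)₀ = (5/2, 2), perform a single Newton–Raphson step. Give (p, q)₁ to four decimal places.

(1.2608, 1.8387)

At (5/2, 2): F = (-21.5000, 18.7500).
Jacobian J = [[-4·p - 4·q, -4·p + 8·q - 1], [6·p, 1]].
At the point, J = [[-18.0000, 5.0000], [15.0000, 1.0000]] (det J = -93.0000).
Solving J·Δ = −F gives Δ = (-1.2392, -0.1613).
Then the next iterate is (p, q)₁ = (1.2608, 1.8387).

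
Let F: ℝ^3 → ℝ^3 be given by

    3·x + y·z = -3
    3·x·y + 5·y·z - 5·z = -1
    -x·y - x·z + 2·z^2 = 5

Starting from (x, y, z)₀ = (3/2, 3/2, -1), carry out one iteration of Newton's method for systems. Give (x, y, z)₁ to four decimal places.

At (3/2, 3/2, -1): F = (6.0000, 5.2500, -3.7500).
Jacobian J = [[3, z, y], [3·y, 3·x + 5·z, 5·y - 5], [-y - z, -x, -x + 4·z]].
At the point, J = [[3.0000, -1.0000, 1.5000], [4.5000, -0.5000, 2.5000], [-0.5000, -1.5000, -5.5000]] (det J = -14.5000).
Solving J·Δ = −F gives Δ = (0.3362, 4.2155, -1.8621).
Then the next iterate is (x, y, z)₁ = (1.8362, 5.7155, -2.8621).

(1.8362, 5.7155, -2.8621)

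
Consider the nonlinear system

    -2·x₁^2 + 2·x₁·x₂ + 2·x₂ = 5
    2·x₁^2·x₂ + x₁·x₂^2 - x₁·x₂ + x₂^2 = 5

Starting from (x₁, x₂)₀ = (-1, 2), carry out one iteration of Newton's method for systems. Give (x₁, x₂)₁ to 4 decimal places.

At (-1, 2): F = (-7.0000, 1.0000).
Jacobian J = [[-4·x₁ + 2·x₂, 2·x₁ + 2], [4·x₁·x₂ + x₂^2 - x₂, 2·x₁^2 + 2·x₁·x₂ - x₁ + 2·x₂]].
At the point, J = [[8.0000, 0.0000], [-6.0000, 3.0000]] (det J = 24.0000).
Solving J·Δ = −F gives Δ = (0.8750, 1.4167).
Then the next iterate is (x₁, x₂)₁ = (-0.1250, 3.4167).

(-0.1250, 3.4167)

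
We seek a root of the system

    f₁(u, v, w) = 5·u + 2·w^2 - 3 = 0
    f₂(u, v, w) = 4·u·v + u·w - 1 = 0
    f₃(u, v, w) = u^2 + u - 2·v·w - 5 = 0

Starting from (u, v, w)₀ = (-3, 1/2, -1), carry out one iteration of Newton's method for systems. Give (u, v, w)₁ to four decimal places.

At (-3, 1/2, -1): F = (-16.0000, -4.0000, 2.0000).
Jacobian J = [[5, 0, 4·w], [4·v + w, 4·u, u], [2·u + 1, -2·w, -2·v]].
At the point, J = [[5.0000, 0.0000, -4.0000], [1.0000, -12.0000, -3.0000], [-5.0000, 2.0000, -1.0000]] (det J = 322.0000).
Solving J·Δ = −F gives Δ = (1.0932, 0.4161, -2.6335).
Then the next iterate is (u, v, w)₁ = (-1.9068, 0.9161, -3.6335).

(-1.9068, 0.9161, -3.6335)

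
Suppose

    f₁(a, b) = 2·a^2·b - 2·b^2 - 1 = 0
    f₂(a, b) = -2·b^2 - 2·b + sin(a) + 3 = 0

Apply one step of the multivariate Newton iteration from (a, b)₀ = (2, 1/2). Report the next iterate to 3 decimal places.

(0.189, 1.291)

At (2, 1/2): F = (2.500, 2.40930).
Jacobian J = [[4·a·b, 2·a^2 - 4·b], [cos(a), -4·b - 2]].
At the point, J = [[4.000, 6.000], [-0.41615, -4.000]] (det J = -13.50312).
Solving J·Δ = −F gives Δ = (-1.811, 0.791).
Then the next iterate is (a, b)₁ = (0.189, 1.291).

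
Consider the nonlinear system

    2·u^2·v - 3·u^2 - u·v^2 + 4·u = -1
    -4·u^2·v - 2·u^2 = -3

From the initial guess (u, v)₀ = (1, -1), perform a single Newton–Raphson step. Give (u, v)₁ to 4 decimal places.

(2.3333, 1.5833)

At (1, -1): F = (-1.0000, 5.0000).
Jacobian J = [[4·u·v - 6·u - v^2 + 4, 2·u^2 - 2·u·v], [-8·u·v - 4·u, -4·u^2]].
At the point, J = [[-7.0000, 4.0000], [4.0000, -4.0000]] (det J = 12.0000).
Solving J·Δ = −F gives Δ = (1.3333, 2.5833).
Then the next iterate is (u, v)₁ = (2.3333, 1.5833).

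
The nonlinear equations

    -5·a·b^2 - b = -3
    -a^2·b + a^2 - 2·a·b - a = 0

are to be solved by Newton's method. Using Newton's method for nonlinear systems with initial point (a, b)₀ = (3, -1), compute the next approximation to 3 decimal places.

(1.530, -0.874)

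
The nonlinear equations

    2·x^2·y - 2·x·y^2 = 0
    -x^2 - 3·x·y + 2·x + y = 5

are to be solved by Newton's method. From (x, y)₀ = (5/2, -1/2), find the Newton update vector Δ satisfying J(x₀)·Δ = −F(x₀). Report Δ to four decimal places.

(-1.6331, -0.0847)

At (5/2, -1/2): F = (-7.5000, -3.0000).
Jacobian J = [[4·x·y - 2·y^2, 2·x^2 - 4·x·y], [-2·x - 3·y + 2, -3·x + 1]].
At the point, J = [[-5.5000, 17.5000], [-1.5000, -6.5000]] (det J = 62.0000).
Solving J·Δ = −F gives Δ = (-1.6331, -0.0847).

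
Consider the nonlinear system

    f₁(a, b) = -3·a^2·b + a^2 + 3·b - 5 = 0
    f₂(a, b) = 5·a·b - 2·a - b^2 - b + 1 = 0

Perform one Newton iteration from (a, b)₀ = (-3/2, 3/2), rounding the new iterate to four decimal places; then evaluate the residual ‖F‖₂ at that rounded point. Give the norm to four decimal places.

4.5406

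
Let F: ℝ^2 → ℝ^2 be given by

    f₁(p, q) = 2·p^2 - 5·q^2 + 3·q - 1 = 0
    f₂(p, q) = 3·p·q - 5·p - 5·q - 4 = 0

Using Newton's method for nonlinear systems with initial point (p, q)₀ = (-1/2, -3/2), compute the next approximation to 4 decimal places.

At (-1/2, -3/2): F = (-16.2500, 8.2500).
Jacobian J = [[4·p, -10·q + 3], [3·q - 5, 3·p - 5]].
At the point, J = [[-2.0000, 18.0000], [-9.5000, -6.5000]] (det J = 184.0000).
Solving J·Δ = −F gives Δ = (0.2330, 0.9287).
Then the next iterate is (p, q)₁ = (-0.2670, -0.5713).

(-0.2670, -0.5713)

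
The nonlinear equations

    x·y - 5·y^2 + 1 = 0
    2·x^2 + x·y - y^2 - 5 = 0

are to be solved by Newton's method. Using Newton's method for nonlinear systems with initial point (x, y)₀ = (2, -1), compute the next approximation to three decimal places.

At (2, -1): F = (-6.000, 0.000).
Jacobian J = [[y, x - 10·y], [4·x + y, x - 2·y]].
At the point, J = [[-1.000, 12.000], [7.000, 4.000]] (det J = -88.000).
Solving J·Δ = −F gives Δ = (-0.273, 0.477).
Then the next iterate is (x, y)₁ = (1.727, -0.523).

(1.727, -0.523)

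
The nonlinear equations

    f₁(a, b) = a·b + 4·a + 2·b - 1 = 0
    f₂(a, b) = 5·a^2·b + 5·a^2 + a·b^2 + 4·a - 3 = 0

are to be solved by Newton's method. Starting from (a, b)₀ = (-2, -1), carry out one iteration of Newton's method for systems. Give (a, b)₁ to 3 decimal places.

At (-2, -1): F = (-9.000, -13.000).
Jacobian J = [[b + 4, a + 2], [10·a·b + 10·a + b^2 + 4, 5·a^2 + 2·a·b]].
At the point, J = [[3.000, 0.000], [5.000, 24.000]] (det J = 72.000).
Solving J·Δ = −F gives Δ = (3.000, -0.083).
Then the next iterate is (a, b)₁ = (1.000, -1.083).

(1.000, -1.083)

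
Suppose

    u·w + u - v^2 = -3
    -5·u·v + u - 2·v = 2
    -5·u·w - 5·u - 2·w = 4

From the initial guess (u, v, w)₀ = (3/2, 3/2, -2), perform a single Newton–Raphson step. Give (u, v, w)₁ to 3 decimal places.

(-1.264, 1.839, -2.665)

At (3/2, 3/2, -2): F = (-0.750, -14.750, 7.500).
Jacobian J = [[w + 1, -2·v, u], [-5·v + 1, -5·u - 2, 0], [-5·w - 5, 0, -5·u - 2]].
At the point, J = [[-1.000, -3.000, 1.500], [-6.500, -9.500, 0.000], [5.000, 0.000, -9.500]] (det J = 166.250).
Solving J·Δ = −F gives Δ = (-2.764, 0.339, -0.665).
Then the next iterate is (u, v, w)₁ = (-1.264, 1.839, -2.665).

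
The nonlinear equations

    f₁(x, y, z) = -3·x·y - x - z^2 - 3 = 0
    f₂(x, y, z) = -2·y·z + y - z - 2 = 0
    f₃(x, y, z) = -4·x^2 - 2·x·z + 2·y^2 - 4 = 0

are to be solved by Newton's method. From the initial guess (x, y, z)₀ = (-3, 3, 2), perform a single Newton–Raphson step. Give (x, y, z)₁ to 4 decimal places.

At (-3, 3, 2): F = (23.0000, -13.0000, -10.0000).
Jacobian J = [[-3·y - 1, -3·x, -2·z], [0, -2·z + 1, -2·y - 1], [-8·x - 2·z, 4·y, -2·x]].
At the point, J = [[-10.0000, 9.0000, -4.0000], [0.0000, -3.0000, -7.0000], [20.0000, 12.0000, 6.0000]] (det J = -2160.0000).
Solving J·Δ = −F gives Δ = (1.6639, -1.2870, -1.3056).
Then the next iterate is (x, y, z)₁ = (-1.3361, 1.7130, 0.6944).

(-1.3361, 1.7130, 0.6944)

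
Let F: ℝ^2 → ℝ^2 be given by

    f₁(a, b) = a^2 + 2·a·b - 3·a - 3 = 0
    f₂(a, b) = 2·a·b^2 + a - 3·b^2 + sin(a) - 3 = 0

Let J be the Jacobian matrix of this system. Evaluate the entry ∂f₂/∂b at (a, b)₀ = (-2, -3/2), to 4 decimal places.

∂f₂/∂b = 4·a·b - 6·b.
At (-2, -3/2) this is 21.0000.

21.0000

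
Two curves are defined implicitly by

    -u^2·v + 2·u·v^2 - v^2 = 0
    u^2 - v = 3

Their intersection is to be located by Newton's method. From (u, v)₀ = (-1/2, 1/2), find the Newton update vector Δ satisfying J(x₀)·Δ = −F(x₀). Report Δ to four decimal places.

(-2.0577, -1.1923)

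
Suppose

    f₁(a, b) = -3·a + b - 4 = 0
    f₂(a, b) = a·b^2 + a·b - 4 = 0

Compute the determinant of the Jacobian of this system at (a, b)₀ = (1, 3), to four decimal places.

J = [[-3, 1], [b^2 + b, 2·a·b + a]].
At the point, J = [[-3.0000, 1.0000], [12.0000, 7.0000]].
det J = -33.0000.

-33.0000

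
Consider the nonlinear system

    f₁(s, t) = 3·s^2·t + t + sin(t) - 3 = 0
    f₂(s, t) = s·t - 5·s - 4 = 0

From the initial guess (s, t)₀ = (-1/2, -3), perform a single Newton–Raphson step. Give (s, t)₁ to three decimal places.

(-3.155, 39.485)

At (-1/2, -3): F = (-8.39112, 0.000).
Jacobian J = [[6·s·t, 3·s^2 + cos(t) + 1], [t - 5, s]].
At the point, J = [[9.000, 0.76001], [-8.000, -0.500]] (det J = 1.58006).
Solving J·Δ = −F gives Δ = (-2.655, 42.485).
Then the next iterate is (s, t)₁ = (-3.155, 39.485).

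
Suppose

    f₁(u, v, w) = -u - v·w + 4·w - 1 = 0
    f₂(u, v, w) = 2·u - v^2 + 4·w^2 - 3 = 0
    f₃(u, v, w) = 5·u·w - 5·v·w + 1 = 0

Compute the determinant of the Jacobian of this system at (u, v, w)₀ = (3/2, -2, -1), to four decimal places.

J = [[-1, -w, -v + 4], [2, -2·v, 8·w], [5·w, -5·w, 5·u - 5·v]].
At the point, J = [[-1.0000, 1.0000, 6.0000], [2.0000, 4.0000, -8.0000], [-5.0000, 5.0000, 17.5000]].
det J = 75.0000.

75.0000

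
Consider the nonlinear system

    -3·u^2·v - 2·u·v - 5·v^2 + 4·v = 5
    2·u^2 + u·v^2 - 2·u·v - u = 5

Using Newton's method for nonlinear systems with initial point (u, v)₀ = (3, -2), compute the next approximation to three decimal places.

(2.475, -0.665)

At (3, -2): F = (33.000, 34.000).
Jacobian J = [[-6·u·v - 2·v, -3·u^2 - 2·u - 10·v + 4], [4·u + v^2 - 2·v - 1, 2·u·v - 2·u]].
At the point, J = [[40.000, -9.000], [19.000, -18.000]] (det J = -549.000).
Solving J·Δ = −F gives Δ = (-0.525, 1.335).
Then the next iterate is (u, v)₁ = (2.475, -0.665).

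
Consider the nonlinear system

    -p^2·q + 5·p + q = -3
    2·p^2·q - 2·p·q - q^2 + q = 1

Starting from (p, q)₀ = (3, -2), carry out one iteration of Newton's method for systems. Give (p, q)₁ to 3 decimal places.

At (3, -2): F = (34.000, -31.000).
Jacobian J = [[-2·p·q + 5, -p^2 + 1], [4·p·q - 2·q, 2·p^2 - 2·p - 2·q + 1]].
At the point, J = [[17.000, -8.000], [-20.000, 17.000]] (det J = 129.000).
Solving J·Δ = −F gives Δ = (-2.558, -1.186).
Then the next iterate is (p, q)₁ = (0.442, -3.186).

(0.442, -3.186)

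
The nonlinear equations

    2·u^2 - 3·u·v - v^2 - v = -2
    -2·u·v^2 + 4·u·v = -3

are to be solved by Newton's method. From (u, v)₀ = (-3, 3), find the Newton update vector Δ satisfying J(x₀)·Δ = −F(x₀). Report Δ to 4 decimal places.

(1.6220, -0.4695)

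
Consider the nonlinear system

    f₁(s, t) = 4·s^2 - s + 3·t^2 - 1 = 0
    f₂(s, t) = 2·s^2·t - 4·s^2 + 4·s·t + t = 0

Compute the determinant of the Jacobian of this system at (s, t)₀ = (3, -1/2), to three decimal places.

J = [[8·s - 1, 6·t], [4·s·t - 8·s + 4·t, 2·s^2 + 4·s + 1]].
At the point, J = [[23.000, -3.000], [-32.000, 31.000]].
det J = 617.000.

617.000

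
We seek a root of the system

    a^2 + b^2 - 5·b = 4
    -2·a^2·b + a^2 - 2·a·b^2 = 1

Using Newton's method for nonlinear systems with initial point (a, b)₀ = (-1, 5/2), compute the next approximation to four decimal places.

At (-1, 5/2): F = (-9.2500, 7.5000).
Jacobian J = [[2·a, 2·b - 5], [-4·a·b + 2·a - 2·b^2, -2·a^2 - 4·a·b]].
At the point, J = [[-2.0000, 0.0000], [-4.5000, 8.0000]] (det J = -16.0000).
Solving J·Δ = −F gives Δ = (-4.6250, -3.5391).
Then the next iterate is (a, b)₁ = (-5.6250, -1.0391).

(-5.6250, -1.0391)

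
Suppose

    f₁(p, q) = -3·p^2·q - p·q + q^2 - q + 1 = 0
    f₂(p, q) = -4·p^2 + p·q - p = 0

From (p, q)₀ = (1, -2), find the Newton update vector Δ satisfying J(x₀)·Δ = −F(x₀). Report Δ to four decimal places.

(-0.5647, 0.7882)

At (1, -2): F = (15.0000, -7.0000).
Jacobian J = [[-6·p·q - q, -3·p^2 - p + 2·q - 1], [-8·p + q - 1, p]].
At the point, J = [[14.0000, -9.0000], [-11.0000, 1.0000]] (det J = -85.0000).
Solving J·Δ = −F gives Δ = (-0.5647, 0.7882).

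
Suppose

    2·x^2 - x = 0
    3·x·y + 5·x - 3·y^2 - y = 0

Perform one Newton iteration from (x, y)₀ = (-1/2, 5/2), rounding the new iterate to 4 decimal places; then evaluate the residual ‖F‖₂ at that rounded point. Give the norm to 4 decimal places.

6.6709

At (-1/2, 5/2): F = (1.0000, -27.5000).
Jacobian J = [[4·x - 1, 0], [3·y + 5, 3·x - 6·y - 1]].
At the point, J = [[-3.0000, 0.0000], [12.5000, -17.5000]] (det J = 52.5000).
Solving J·Δ = −F gives Δ = (0.3333, -1.3333).
Then the next iterate is (x, y)₁ = (-0.1667, 1.1667).
Re-evaluating at (-0.1667, 1.1667): F = (0.222278, -6.667233), so ‖F‖₂ = 6.6709.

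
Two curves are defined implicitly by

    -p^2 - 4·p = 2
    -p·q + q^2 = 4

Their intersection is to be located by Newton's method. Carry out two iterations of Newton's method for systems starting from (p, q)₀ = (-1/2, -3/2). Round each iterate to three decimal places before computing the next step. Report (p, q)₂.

At (-1/2, -3/2): F = (-0.250, -2.500).
Jacobian J = [[-2·p - 4, 0], [-q, -p + 2·q]].
At the point, J = [[-3.000, 0.000], [1.500, -2.500]] (det J = 7.500).
Solving J·Δ = −F gives Δ = (-0.083, -1.050).
Then the next iterate is (p, q)₁ = (-0.583, -2.550).
Round to (-0.583, -2.550) and repeat: F = (-0.00789, 1.01585), J = [[-2.834, 0.000], [2.550, -4.517]].
Δ = (-0.003, 0.223), so (p, q)₂ = (-0.586, -2.327).

(-0.586, -2.327)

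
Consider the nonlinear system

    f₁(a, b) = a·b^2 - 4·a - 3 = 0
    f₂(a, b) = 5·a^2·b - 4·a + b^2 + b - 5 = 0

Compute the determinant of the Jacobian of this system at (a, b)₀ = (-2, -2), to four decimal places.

-288.0000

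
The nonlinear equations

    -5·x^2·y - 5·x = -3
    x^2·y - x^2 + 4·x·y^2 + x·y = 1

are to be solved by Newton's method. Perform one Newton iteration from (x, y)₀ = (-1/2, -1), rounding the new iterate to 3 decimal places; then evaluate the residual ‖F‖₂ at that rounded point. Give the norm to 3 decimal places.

At (-1/2, -1): F = (6.750, -3.000).
Jacobian J = [[-10·x·y - 5, -5·x^2], [2·x·y - 2·x + 4·y^2 + y, x^2 + 8·x·y + x]].
At the point, J = [[-10.000, -1.250], [5.000, 3.750]] (det J = -31.250).
Solving J·Δ = −F gives Δ = (0.690, -0.120).
Then the next iterate is (x, y)₁ = (0.190, -1.120).
Re-evaluating at (0.190, -1.120): F = (2.25216, -0.33599), so ‖F‖₂ = 2.277.

2.277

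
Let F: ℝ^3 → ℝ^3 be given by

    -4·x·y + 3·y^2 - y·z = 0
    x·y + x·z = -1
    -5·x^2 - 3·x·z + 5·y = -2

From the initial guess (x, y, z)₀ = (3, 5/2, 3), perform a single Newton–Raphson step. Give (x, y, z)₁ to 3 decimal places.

(0.660, -0.904, 4.862)

At (3, 5/2, 3): F = (-18.750, 17.500, -57.500).
Jacobian J = [[-4·y, -4·x + 6·y - z, -y], [y + z, x, x], [-10·x - 3·z, 5, -3·x]].
At the point, J = [[-10.000, 0.000, -2.500], [5.500, 3.000, 3.000], [-39.000, 5.000, -9.000]] (det J = 58.750).
Solving J·Δ = −F gives Δ = (-2.340, -3.404, 1.862).
Then the next iterate is (x, y, z)₁ = (0.660, -0.904, 4.862).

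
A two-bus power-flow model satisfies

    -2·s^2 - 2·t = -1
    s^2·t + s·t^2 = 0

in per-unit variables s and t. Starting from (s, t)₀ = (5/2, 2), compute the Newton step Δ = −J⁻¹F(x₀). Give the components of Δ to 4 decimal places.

(-1.5381, -0.0595)

At (5/2, 2): F = (-15.5000, 22.5000).
Jacobian J = [[-4·s, -2], [2·s·t + t^2, s^2 + 2·s·t]].
At the point, J = [[-10.0000, -2.0000], [14.0000, 16.2500]] (det J = -134.5000).
Solving J·Δ = −F gives Δ = (-1.5381, -0.0595).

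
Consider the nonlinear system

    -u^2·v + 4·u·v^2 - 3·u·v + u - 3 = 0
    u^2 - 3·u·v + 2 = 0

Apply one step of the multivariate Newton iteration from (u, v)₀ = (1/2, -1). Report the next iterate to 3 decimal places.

At (1/2, -1): F = (1.250, 3.750).
Jacobian J = [[-2·u·v + 4·v^2 - 3·v + 1, -u^2 + 8·u·v - 3·u], [2·u - 3·v, -3·u]].
At the point, J = [[9.000, -5.750], [4.000, -1.500]] (det J = 9.500).
Solving J·Δ = −F gives Δ = (-2.072, -3.026).
Then the next iterate is (u, v)₁ = (-1.572, -4.026).

(-1.572, -4.026)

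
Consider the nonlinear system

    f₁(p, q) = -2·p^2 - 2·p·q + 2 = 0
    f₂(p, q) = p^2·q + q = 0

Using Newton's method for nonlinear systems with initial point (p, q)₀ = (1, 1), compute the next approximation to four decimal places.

(1.0000, 0.0000)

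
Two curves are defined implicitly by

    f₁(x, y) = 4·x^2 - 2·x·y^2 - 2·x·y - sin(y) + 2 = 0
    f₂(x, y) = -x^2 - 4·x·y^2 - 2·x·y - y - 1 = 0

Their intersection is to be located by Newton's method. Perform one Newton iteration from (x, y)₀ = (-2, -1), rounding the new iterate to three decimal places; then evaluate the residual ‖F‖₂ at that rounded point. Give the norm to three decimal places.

5.526

At (-2, -1): F = (18.84147, 0.000).
Jacobian J = [[8·x - 2·y^2 - 2·y, -4·x·y - 2·x - cos(y)], [-2·x - 4·y^2 - 2·y, -8·x·y - 2·x - 1]].
At the point, J = [[-16.000, -4.54030], [2.000, -13.000]] (det J = 217.08060).
Solving J·Δ = −F gives Δ = (1.128, 0.174).
Then the next iterate is (x, y)₁ = (-0.872, -0.826).
Re-evaluating at (-0.872, -0.826): F = (5.52611, 0.00485), so ‖F‖₂ = 5.526.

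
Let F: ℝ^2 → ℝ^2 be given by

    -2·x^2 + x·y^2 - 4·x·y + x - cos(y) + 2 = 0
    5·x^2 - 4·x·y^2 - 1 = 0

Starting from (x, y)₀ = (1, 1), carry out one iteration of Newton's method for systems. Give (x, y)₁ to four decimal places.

(0.6302, 0.7226)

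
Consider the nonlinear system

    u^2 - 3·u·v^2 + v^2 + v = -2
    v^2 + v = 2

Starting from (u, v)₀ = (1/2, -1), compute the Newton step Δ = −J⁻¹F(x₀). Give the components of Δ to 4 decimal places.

(-1.6250, -2.0000)

At (1/2, -1): F = (0.7500, -2.0000).
Jacobian J = [[2·u - 3·v^2, -6·u·v + 2·v + 1], [0, 2·v + 1]].
At the point, J = [[-2.0000, 2.0000], [0.0000, -1.0000]] (det J = 2.0000).
Solving J·Δ = −F gives Δ = (-1.6250, -2.0000).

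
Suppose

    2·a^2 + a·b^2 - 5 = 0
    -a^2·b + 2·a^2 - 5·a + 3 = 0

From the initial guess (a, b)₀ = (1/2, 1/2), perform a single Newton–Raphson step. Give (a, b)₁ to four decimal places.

(-0.0526, 11.7368)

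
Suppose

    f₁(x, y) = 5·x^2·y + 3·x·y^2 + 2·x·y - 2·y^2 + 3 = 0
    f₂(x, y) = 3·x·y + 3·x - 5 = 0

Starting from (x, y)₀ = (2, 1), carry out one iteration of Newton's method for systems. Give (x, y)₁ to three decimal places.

At (2, 1): F = (31.000, 7.000).
Jacobian J = [[10·x·y + 3·y^2 + 2·y, 5·x^2 + 6·x·y + 2·x - 4·y], [3·y + 3, 3·x]].
At the point, J = [[25.000, 32.000], [6.000, 6.000]] (det J = -42.000).
Solving J·Δ = −F gives Δ = (-0.905, -0.262).
Then the next iterate is (x, y)₁ = (1.095, 0.738).

(1.095, 0.738)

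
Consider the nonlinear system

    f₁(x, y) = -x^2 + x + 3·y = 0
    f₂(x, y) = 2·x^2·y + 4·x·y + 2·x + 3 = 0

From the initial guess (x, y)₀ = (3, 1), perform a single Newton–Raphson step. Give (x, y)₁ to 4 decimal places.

At (3, 1): F = (-3.0000, 39.0000).
Jacobian J = [[-2·x + 1, 3], [4·x·y + 4·y + 2, 2·x^2 + 4·x]].
At the point, J = [[-5.0000, 3.0000], [18.0000, 30.0000]] (det J = -204.0000).
Solving J·Δ = −F gives Δ = (-1.0147, -0.6912).
Then the next iterate is (x, y)₁ = (1.9853, 0.3088).

(1.9853, 0.3088)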